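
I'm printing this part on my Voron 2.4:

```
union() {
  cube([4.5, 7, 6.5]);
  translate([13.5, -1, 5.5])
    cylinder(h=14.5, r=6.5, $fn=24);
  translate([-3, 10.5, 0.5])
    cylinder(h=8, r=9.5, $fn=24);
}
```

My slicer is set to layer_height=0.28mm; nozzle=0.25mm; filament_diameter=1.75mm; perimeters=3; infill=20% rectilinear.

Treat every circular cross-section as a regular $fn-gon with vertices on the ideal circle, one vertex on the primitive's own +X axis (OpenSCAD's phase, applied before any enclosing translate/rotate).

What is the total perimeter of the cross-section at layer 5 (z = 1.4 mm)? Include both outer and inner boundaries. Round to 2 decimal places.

At z = 1.4 mm: the cube (footprint 4.5×7) is included at this height (perimeter 23.00 mm); the cylinder at (13.5, -1) is not intersected at this z (z outside [5.5, 20]); the r=9.5 cylinder at (-3, 10.5) contributes a regular 24-gon of circumradius 9.5 (perimeter = 2·24·9.500·sin(180°/24) = 59.52 mm); Combining (union): the regions partially overlap (shared area 18.84 mm²), so the edge portions inside another operand are dropped and the merged outline is re-measured after clipping — boundary = 64.71 mm. Overall, the cross-section is a single solid region. Total boundary length (outer) = 64.71 mm.

64.71 mm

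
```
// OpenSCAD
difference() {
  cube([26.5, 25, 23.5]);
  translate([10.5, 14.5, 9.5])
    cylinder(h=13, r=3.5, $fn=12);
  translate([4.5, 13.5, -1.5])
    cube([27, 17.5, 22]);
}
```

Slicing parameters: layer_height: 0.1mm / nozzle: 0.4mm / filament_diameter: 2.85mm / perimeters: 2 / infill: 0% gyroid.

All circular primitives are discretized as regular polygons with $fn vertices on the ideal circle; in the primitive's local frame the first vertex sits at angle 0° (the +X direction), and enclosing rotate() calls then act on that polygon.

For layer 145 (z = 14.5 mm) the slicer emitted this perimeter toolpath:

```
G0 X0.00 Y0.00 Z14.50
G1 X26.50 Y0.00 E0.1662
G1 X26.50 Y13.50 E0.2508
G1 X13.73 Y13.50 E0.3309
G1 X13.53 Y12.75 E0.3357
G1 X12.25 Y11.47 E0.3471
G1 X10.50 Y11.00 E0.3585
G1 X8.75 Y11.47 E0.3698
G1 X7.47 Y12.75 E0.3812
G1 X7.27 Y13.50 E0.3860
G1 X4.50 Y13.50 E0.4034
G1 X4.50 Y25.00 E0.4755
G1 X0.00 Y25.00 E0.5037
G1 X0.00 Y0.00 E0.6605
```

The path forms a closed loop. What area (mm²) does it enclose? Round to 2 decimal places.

397.86 mm²

Apply the shoelace formula to the sequence of (X, Y) vertices; enclosed area = 397.86 mm².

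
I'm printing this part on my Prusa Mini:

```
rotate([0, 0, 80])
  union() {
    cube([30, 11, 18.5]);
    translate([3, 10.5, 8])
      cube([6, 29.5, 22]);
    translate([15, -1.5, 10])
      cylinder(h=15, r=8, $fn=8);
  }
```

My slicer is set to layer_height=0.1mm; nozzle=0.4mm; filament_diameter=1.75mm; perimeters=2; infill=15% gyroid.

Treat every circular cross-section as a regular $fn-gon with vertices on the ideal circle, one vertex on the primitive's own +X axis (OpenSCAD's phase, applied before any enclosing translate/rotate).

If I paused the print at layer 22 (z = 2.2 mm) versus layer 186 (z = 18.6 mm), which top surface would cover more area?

layer 186 (z = 18.6 mm)

Layer 22 (z = 2.2): the cube is present — its section is the full 30×11 rectangle (area 330.00 mm²); the cube at (3, 10.5) is not intersected at this z (z outside [8, 30]); the cylinder at (15, -1.5) is not intersected at this z (z outside [10, 25]); Taking the union: only the 30×11 cube is present, so the union is just that shape — area = 330.00 mm²; (rotated 80° about Z; rotation is an isometry so areas/perimeters/island counts are preserved). So its area = 330.00 mm². Layer 186 (z = 18.6): the cube is absent (z outside [0, 18.5]); the cube at (3, 10.5) (footprint 6×29.5) is included at this height (area 177.00 mm²); the cylinder at (15, -1.5): section is a regular 8-gon, circumradius r=8 (area = (8/2)·8.000²·sin(360°/8) = 181.02 mm²); Merging all regions: the 2 present regions are separate (no shared area or edge), so areas and boundary lengths simply add and each stays a separate island — area = 358.02 mm²; (rotated 80° about Z; rotation is an isometry so areas/perimeters/island counts are preserved). So its area = 358.02 mm². Layer 186 is larger (358.02 vs 330.00 mm²).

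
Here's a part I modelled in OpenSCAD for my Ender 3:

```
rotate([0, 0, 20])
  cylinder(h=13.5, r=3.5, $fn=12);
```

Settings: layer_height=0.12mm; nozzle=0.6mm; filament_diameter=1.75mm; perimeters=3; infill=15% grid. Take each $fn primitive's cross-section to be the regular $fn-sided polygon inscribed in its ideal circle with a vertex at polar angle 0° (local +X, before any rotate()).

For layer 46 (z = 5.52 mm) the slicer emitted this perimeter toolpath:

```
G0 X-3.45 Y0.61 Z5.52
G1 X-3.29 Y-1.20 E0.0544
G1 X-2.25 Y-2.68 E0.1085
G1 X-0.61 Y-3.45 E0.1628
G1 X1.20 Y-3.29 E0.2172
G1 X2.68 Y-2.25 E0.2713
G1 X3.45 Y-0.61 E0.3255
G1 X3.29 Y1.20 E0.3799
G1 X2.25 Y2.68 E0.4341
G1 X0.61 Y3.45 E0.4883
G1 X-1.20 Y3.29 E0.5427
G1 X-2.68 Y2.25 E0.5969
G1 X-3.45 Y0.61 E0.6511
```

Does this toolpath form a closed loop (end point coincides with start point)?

Start point (G0): (-3.45, 0.61). End point (last G1): the path returns to the start — closed.

yes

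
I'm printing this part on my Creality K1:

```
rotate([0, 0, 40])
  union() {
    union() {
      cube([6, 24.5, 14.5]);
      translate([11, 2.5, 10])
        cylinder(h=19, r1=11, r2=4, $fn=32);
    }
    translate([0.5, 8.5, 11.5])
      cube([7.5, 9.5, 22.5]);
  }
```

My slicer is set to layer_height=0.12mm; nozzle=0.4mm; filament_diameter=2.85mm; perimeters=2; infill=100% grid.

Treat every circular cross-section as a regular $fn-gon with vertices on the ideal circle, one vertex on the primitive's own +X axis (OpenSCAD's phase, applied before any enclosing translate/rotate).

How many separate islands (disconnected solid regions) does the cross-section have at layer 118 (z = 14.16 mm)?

1

At z = 14.16 mm: the cube is present — its section is the full 6×24.5 rectangle; the cone at (11, 2.5): at t=0.219 of its height the radius interpolates to r₁+(r₂−r₁)t = 9.467, giving a regular 32-gon of that circumradius; Taking the union: the regions partially overlap (shared area 35.89 mm²), so overlapping operands fuse into one piece — 1 connected region; the cube at (0.5, 8.5) (footprint 7.5×9.5) is included at this height; Taking the union: the regions partially overlap (shared area 57.30 mm²), so overlapping operands fuse into one piece — 1 connected region; (rotated 40° about Z; rotation is an isometry so areas/perimeters/island counts are preserved). Overall, the cross-section is a single solid region. Island count = 1.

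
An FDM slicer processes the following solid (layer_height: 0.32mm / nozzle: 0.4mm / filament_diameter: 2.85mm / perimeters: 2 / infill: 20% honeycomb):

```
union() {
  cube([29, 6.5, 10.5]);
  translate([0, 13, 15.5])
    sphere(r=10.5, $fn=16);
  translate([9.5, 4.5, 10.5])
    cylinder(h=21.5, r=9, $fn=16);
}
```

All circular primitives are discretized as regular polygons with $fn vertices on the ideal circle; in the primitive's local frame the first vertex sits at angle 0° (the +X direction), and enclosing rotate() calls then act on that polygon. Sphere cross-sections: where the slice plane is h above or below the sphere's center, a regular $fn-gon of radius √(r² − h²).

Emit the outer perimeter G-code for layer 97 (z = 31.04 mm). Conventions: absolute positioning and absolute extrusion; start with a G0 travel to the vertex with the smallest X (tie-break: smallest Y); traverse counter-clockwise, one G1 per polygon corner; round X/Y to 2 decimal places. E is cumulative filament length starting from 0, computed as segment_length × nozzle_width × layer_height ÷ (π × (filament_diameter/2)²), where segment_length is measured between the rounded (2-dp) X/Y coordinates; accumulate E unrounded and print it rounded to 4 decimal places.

At z = 31.04 mm: the cube does not reach this height (z outside [0, 10.5]); the sphere at (0, 13) is absent (|z−center|=15.540 > r=10.5); the r=9 cylinder at (9.5, 4.5) contributes a regular 16-gon of circumradius 9; Combining (union): only the r=9 cylinder at (9.5, 4.5) is present, so the union is just that shape — 1 connected region. The outline is a single polygon with 16 vertices. Extrusion per mm of travel: 0.4 × 0.32 / (π × 1.425²) = 0.020065. Accumulating E over each segment gives final E = 1.1268.

G0 X0.50 Y4.50 Z31.04
G1 X1.19 Y1.06 E0.0704
G1 X3.14 Y-1.86 E0.1408
G1 X6.06 Y-3.81 E0.2113
G1 X9.50 Y-4.50 E0.2817
G1 X12.94 Y-3.81 E0.3521
G1 X15.86 Y-1.86 E0.4225
G1 X17.81 Y1.06 E0.4930
G1 X18.50 Y4.50 E0.5634
G1 X17.81 Y7.94 E0.6338
G1 X15.86 Y10.86 E0.7042
G1 X12.94 Y12.81 E0.7747
G1 X9.50 Y13.50 E0.8451
G1 X6.06 Y12.81 E0.9155
G1 X3.14 Y10.86 E0.9859
G1 X1.19 Y7.94 E1.0564
G1 X0.50 Y4.50 E1.1268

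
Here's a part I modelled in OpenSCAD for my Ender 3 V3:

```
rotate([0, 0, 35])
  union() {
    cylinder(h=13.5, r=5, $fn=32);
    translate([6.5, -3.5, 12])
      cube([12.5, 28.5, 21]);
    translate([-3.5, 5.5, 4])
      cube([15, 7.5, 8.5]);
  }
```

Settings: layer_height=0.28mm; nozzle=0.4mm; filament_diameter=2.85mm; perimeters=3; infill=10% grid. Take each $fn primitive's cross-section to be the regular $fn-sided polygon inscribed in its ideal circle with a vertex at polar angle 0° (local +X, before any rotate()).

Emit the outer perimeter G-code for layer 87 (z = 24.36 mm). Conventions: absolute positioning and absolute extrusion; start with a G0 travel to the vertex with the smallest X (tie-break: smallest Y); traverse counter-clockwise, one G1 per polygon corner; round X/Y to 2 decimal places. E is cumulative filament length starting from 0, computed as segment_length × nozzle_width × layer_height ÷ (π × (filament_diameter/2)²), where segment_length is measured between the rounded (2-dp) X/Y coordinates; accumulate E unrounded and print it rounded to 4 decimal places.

G0 X-9.01 Y24.21 Z24.36
G1 X7.33 Y0.86 E0.5004
G1 X17.57 Y8.03 E0.7198
G1 X1.22 Y31.38 E1.2203
G1 X-9.01 Y24.21 E1.4396

At z = 24.36 mm: the cylinder is not intersected at this z (z outside [0, 13.5]); the cube at (6.5, -3.5) is present — its section is the full 12.5×28.5 rectangle; the cube at (-3.5, 5.5) is not intersected at this z (z outside [4, 12.5]); Merging all regions: only the 12.5×28.5 cube at (6.5, -3.5) is present, so the union is just that shape — 1 connected region; (rotated 35° about Z; rotation is an isometry so areas/perimeters/island counts are preserved). The outline is a single polygon with 4 vertices. Extrusion per mm of travel: 0.4 × 0.28 / (π × 1.425²) = 0.017557. Accumulating E over each segment gives final E = 1.4396.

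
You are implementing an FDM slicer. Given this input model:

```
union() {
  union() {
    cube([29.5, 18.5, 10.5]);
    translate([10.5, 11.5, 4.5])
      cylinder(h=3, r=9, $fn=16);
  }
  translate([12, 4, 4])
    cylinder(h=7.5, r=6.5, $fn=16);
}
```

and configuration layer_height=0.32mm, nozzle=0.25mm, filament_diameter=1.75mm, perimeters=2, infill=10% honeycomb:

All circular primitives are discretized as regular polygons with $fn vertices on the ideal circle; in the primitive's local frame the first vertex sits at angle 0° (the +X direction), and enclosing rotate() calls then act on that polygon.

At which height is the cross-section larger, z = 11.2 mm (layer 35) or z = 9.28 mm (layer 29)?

Layer 35 (z = 11.2): the cube is not intersected at this z (z outside [0, 10.5]); the cylinder at (10.5, 11.5) is absent (z outside [4.5, 7.5]); Merging all regions: nothing is present at this height; the r=6.5 cylinder at (12, 4) contributes a regular 16-gon of circumradius 6.5 (area = (16/2)·6.500²·sin(360°/16) = 129.35 mm²); Taking the union: only the r=6.5 cylinder at (12, 4) is present, so the union is just that shape — area = 129.35 mm². So its area = 129.35 mm². Layer 29 (z = 9.28): the cube (footprint 29.5×18.5) is included at this height (area 545.75 mm²); the cylinder at (10.5, 11.5) is absent (z outside [4.5, 7.5]); Taking the union: only the 29.5×18.5 cube is present, so the union is just that shape — area = 545.75 mm²; the r=6.5 cylinder at (12, 4) contributes a regular 16-gon of circumradius 6.5 (area = (16/2)·6.500²·sin(360°/16) = 129.35 mm²); Taking the union: the regions partially overlap — summed areas 675.10 mm² minus the doubly-counted overlap 112.42 mm² gives 562.68 mm² — area = 562.68 mm². So its area = 562.68 mm². Layer 29 is larger (562.68 vs 129.35 mm²).

layer 29 (z = 9.28 mm)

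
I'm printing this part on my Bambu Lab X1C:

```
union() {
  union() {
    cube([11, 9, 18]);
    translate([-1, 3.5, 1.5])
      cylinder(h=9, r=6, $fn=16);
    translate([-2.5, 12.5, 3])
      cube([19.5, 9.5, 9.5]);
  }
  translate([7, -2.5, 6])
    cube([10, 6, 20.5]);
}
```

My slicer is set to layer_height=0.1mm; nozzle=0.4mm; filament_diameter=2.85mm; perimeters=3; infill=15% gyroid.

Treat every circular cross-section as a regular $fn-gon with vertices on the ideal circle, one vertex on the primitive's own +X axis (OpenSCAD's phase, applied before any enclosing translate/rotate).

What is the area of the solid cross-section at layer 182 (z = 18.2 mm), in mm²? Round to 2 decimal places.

At z = 18.2 mm: the cube is absent (z outside [0, 18]); the cylinder at (-1, 3.5) is absent (z outside [1.5, 10.5]); the cube at (-2.5, 12.5) does not reach this height (z outside [3, 12.5]); Taking the union: nothing is present at this height; the cube at (7, -2.5) (footprint 10×6) is included at this height (area 60.00 mm²); Taking the union: only the 10×6 cube at (7, -2.5) is present, so the union is just that shape — area = 60.00 mm². Overall, the cross-section is a single solid region. Net area = 60.00 mm².

60.00 mm²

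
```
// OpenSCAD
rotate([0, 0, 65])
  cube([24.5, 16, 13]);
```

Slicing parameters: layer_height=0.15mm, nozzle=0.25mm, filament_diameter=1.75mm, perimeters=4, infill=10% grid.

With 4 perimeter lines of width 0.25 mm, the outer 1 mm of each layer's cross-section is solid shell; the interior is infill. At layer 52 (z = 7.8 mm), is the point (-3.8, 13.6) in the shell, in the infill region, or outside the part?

At z = 7.8 mm: the 24.5×16 cube contributes its full rectangle; (rotated 65° about Z; rotation is an isometry so areas/perimeters/island counts are preserved). Overall, the cross-section is a single solid region. Undo the 65° rotation: the query point maps to (10.720, 9.192) in the un-rotated model frame. The nearest boundary edge runs (24.50, 16.00)→(0.00, 16.00); distance from the point to it = 6.81 mm. The point is inside the cross-section and 6.81 mm from the nearest boundary — more than the 1 mm shell width (4 × 0.25), so it's in the infill interior.

infill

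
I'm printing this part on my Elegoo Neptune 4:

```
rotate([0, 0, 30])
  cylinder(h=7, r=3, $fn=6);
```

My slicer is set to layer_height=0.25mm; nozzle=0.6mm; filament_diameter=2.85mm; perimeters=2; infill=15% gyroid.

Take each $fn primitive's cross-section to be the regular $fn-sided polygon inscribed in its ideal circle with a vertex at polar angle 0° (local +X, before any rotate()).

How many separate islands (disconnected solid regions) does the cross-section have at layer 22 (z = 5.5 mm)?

1

At z = 5.5 mm: the r=3 cylinder contributes a regular 6-gon of circumradius 3; (rotated 30° about Z; rotation is an isometry so areas/perimeters/island counts are preserved). Overall, the cross-section is a single solid region. Island count = 1.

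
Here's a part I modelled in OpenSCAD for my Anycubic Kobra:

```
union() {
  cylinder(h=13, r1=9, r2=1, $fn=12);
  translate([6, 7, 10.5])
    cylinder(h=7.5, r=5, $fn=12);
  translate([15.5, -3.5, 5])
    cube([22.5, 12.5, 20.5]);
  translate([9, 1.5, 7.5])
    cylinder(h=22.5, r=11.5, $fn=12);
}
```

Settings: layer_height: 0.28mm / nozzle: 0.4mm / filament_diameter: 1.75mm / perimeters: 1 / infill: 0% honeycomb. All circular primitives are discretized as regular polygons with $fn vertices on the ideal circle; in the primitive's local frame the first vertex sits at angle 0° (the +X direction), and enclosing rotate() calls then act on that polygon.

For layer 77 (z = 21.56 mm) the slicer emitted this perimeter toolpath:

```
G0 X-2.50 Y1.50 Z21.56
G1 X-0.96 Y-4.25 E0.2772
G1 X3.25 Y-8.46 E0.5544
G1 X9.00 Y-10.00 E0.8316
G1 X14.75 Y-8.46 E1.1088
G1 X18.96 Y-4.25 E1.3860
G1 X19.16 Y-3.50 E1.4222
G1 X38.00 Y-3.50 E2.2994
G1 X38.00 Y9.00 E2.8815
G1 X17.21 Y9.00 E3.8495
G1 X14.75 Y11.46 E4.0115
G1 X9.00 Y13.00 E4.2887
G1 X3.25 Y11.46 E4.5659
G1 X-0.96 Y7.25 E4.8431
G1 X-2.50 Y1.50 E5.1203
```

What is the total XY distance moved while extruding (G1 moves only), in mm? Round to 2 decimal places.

Sum the Euclidean lengths of each G1 segment: total = 109.96 mm.

109.96 mm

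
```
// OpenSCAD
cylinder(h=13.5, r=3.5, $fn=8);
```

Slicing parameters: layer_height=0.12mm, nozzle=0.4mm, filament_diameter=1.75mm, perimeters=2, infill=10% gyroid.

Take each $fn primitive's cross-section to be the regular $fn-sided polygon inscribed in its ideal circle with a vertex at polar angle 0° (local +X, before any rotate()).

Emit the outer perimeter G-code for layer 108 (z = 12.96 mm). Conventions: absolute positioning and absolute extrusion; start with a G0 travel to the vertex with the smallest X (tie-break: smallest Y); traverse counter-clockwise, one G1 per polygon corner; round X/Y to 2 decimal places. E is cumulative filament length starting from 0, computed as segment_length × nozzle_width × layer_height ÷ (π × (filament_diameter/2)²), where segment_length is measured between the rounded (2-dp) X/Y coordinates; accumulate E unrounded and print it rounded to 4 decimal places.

At z = 12.96 mm: the r=3.5 cylinder gives a regular 8-gon of circumradius 3.5 (constant along its height). The outline is a single polygon with 8 vertices. Extrusion per mm of travel: 0.4 × 0.12 / (π × 0.875²) = 0.019956. Accumulating E over each segment gives final E = 0.4272.

G0 X-3.50 Y0.00 Z12.96
G1 X-2.47 Y-2.47 E0.0534
G1 X0.00 Y-3.50 E0.1068
G1 X2.47 Y-2.47 E0.1602
G1 X3.50 Y0.00 E0.2136
G1 X2.47 Y2.47 E0.2670
G1 X0.00 Y3.50 E0.3204
G1 X-2.47 Y2.47 E0.3738
G1 X-3.50 Y0.00 E0.4272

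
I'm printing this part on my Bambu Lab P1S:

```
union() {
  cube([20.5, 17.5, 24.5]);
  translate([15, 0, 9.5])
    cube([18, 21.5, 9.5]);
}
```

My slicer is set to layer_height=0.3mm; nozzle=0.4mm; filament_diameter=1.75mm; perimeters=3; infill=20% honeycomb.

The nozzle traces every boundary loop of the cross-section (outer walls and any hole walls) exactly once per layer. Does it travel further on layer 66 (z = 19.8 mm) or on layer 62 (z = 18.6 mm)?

Layer 66 (z = 19.8): the cube is present — its section is the full 20.5×17.5 rectangle (perimeter 76.00 mm); the cube at (15, 0) does not reach this height (z outside [9.5, 19]); Combining (union): only the 20.5×17.5 cube is present, so the union is just that shape — boundary = 76.00 mm. So its perimeter = 76.00 mm. Layer 62 (z = 18.6): the cube is present — its section is the full 20.5×17.5 rectangle (perimeter 76.00 mm); the cube at (15, 0) is present — its section is the full 18×21.5 rectangle (perimeter 79.00 mm); Combining (union): the regions partially overlap (shared area 96.25 mm²), so the edge portions inside another operand are dropped and the merged outline is re-measured after clipping — boundary = 109.00 mm. So its perimeter = 109.00 mm. Layer 62 is larger (109.00 vs 76.00 mm).

layer 62 (z = 18.6 mm)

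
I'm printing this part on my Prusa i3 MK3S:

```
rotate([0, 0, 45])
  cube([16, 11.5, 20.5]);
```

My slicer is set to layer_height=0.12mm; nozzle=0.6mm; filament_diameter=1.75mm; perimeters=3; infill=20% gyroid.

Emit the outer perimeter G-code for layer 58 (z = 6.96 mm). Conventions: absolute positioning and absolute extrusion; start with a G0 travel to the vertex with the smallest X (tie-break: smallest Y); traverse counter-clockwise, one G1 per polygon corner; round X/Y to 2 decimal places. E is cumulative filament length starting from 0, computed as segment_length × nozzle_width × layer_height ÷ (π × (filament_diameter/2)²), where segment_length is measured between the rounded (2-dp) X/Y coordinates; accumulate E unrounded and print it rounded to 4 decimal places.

At z = 6.96 mm: the cube is present — its section is the full 16×11.5 rectangle; (whole slice rotated 45° about Z — lengths, areas and connectivity unchanged). The outline is a single polygon with 4 vertices. Extrusion per mm of travel: 0.6 × 0.12 / (π × 0.875²) = 0.029934. Accumulating E over each segment gives final E = 1.6463.

G0 X-8.13 Y8.13 Z6.96
G1 X0.00 Y0.00 E0.3442
G1 X11.31 Y11.31 E0.8230
G1 X3.18 Y19.45 E1.1673
G1 X-8.13 Y8.13 E1.6463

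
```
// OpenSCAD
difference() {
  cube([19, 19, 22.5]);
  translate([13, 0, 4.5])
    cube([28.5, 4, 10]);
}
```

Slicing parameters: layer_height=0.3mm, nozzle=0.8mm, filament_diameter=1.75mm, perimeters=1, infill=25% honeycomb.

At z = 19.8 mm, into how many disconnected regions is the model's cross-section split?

1

At z = 19.8 mm: the cube is present — its section is the full 19×19 rectangle; the cube at (13, 0) is absent (z outside [4.5, 14.5]); After the difference (first − rest): none of the subtracted shapes is present at this height, so the 19×19 cube is unchanged — 1 connected region. The result has 1 disconnected region.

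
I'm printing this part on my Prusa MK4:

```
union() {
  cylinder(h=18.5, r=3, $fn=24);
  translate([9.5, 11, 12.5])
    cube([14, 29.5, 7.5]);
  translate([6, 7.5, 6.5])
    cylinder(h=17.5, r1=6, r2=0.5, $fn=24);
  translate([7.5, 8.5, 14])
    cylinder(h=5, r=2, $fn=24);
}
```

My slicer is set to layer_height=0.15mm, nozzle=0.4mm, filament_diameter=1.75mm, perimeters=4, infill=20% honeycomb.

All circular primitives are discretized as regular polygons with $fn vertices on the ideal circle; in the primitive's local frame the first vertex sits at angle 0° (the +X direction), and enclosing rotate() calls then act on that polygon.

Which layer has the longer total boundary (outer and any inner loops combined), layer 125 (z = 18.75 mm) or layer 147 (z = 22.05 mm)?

layer 125 (z = 18.75 mm)

Layer 125 (z = 18.75): the cylinder is absent (z outside [0, 18.5]); the 14×29.5 cube at (9.5, 11) contributes its full rectangle (perimeter 87.00 mm); the cone at (6, 7.5) contributes a regular 24-gon of circumradius 2.150 (interpolated between r1=6 and r2=0.5 at t=0.700) (perimeter = 2·24·2.150·sin(180°/24) = 13.47 mm); the r=2 cylinder at (7.5, 8.5) gives a regular 24-gon of circumradius 2 (constant along its height) (perimeter = 2·24·2.000·sin(180°/24) = 12.53 mm); Merging all regions: the regions partially overlap (shared area 6.17 mm²), so the edge portions inside another operand are dropped and the merged outline is re-measured after clipping — boundary = 103.76 mm. So its perimeter = 103.76 mm. Layer 147 (z = 22.05): the cylinder is absent (z outside [0, 18.5]); the cube at (9.5, 11) does not reach this height (z outside [12.5, 20]); the cone at (6, 7.5) contributes a regular 24-gon of circumradius 1.113 (interpolated between r1=6 and r2=0.5 at t=0.889) (perimeter = 2·24·1.113·sin(180°/24) = 6.97 mm); the cylinder at (7.5, 8.5) is absent (z outside [14, 19]); Taking the union: only the cone at (6, 7.5) is present, so the union is just that shape — boundary = 6.97 mm. So its perimeter = 6.97 mm. Layer 125 is larger (103.76 vs 6.97 mm).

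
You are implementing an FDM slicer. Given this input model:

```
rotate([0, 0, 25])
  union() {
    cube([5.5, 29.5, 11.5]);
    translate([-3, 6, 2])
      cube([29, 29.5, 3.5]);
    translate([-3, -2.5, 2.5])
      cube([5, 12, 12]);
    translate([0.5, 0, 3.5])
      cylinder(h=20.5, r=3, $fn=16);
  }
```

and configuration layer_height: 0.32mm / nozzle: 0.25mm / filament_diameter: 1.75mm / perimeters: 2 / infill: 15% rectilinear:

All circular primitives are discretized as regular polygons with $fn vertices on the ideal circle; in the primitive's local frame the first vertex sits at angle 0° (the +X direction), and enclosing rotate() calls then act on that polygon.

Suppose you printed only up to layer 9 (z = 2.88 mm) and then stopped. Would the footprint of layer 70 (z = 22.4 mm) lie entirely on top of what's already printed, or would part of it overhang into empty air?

Compare the two slices. At z = 2.88: the cube is present — its section is the full 5.5×29.5 rectangle (area 162.25 mm²); the cube at (-3, 6) is present — its section is the full 29×29.5 rectangle (area 855.50 mm²); the cube at (-3, -2.5) (footprint 5×12) is included at this height (area 60.00 mm²); the cylinder at (0.5, 0) is not intersected at this z (z outside [3.5, 24]); Merging all regions: the regions partially overlap — summed areas 1077.75 mm² minus the doubly-counted overlap 158.75 mm² gives 919.00 mm² — area = 919.00 mm²; (rotated 25° about Z; rotation is an isometry so areas/perimeters/island counts are preserved). At z = 22.4: the cube is not intersected at this z (z outside [0, 11.5]); the cube at (-3, 6) is not intersected at this z (z outside [2, 5.5]); the cube at (-3, -2.5) does not reach this height (z outside [2.5, 14.5]); the cylinder at (0.5, 0): section is a regular 16-gon, circumradius r=3 (area = (16/2)·3.000²·sin(360°/16) = 27.55 mm²); Combining (union): only the r=3 cylinder at (0.5, 0) is present, so the union is just that shape — area = 27.55 mm²; (whole slice rotated 25° about Z — lengths, areas and connectivity unchanged). Checking containment: at z = 22.4 the cross-section extends beyond the z = 2.88 cross-section by about 3.64 mm².

part overhangs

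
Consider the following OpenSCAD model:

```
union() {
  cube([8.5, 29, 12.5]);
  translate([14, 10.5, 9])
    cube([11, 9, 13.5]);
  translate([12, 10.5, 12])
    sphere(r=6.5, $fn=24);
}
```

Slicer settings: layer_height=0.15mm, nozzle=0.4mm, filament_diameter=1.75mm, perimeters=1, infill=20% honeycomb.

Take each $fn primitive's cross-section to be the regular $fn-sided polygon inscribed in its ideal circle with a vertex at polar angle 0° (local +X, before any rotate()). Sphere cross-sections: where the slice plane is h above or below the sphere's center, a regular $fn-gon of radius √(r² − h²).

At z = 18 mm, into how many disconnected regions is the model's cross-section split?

At z = 18 mm: the cube does not reach this height (z outside [0, 12.5]); the cube at (14, 10.5) is present — its section is the full 11×9 rectangle; the sphere at (12, 10.5): section is a regular 24-gon, circumradius = √(r²−h²) = √(6.5²−6²) = 2.500; Combining (union): the regions partially overlap (shared area 0.49 mm²), so overlapping operands fuse into one piece — 1 connected region. The result has 1 disconnected region.

1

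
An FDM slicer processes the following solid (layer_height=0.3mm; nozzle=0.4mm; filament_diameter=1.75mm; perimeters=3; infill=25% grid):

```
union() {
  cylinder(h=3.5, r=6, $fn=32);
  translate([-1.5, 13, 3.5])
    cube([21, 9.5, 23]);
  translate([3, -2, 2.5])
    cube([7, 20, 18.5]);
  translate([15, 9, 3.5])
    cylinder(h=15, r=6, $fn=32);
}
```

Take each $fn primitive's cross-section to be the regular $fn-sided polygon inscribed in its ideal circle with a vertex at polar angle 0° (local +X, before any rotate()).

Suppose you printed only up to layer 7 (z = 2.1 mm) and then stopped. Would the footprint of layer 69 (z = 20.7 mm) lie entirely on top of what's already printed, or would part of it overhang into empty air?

part overhangs

Compare the two slices. At z = 2.1: the cylinder: section is a regular 32-gon, circumradius r=6 (area = (32/2)·6.000²·sin(360°/32) = 112.37 mm²); the cube at (-1.5, 13) does not reach this height (z outside [3.5, 26.5]); the cube at (3, -2) is not intersected at this z (z outside [2.5, 21]); the cylinder at (15, 9) is absent (z outside [3.5, 18.5]); Combining (union): only the r=6 cylinder is present, so the union is just that shape — area = 112.37 mm². At z = 20.7: the cylinder is not intersected at this z (z outside [0, 3.5]); the cube at (-1.5, 13) is present — its section is the full 21×9.5 rectangle (area 199.50 mm²); the cube at (3, -2) is present — its section is the full 7×20 rectangle (area 140.00 mm²); the cylinder at (15, 9) is absent (z outside [3.5, 18.5]); Merging all regions: the regions partially overlap — summed areas 339.50 mm² minus the doubly-counted overlap 35.00 mm² gives 304.50 mm² — area = 304.50 mm². Checking containment: at z = 20.7 the cross-section extends beyond the z = 2.1 cross-section by about 287.83 mm².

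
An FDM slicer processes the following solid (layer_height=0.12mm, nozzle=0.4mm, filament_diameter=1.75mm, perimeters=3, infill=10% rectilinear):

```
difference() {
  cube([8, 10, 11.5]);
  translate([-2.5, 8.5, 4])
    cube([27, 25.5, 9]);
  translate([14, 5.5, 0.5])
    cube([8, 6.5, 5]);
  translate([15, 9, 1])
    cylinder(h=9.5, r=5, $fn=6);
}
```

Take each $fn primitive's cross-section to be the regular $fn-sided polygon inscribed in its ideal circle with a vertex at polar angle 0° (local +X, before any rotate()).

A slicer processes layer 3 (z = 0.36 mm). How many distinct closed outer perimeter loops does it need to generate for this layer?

At z = 0.36 mm: the cube (footprint 8×10) is included at this height; the cube at (-2.5, 8.5) does not reach this height (z outside [4, 13]); the cube at (14, 5.5) is absent (z outside [0.5, 5.5]); the cylinder at (15, 9) does not reach this height (z outside [1, 10.5]); Taking the first minus the rest: none of the subtracted shapes is present at this height, so the 8×10 cube is unchanged — 1 connected region. The result has 1 disconnected region.

1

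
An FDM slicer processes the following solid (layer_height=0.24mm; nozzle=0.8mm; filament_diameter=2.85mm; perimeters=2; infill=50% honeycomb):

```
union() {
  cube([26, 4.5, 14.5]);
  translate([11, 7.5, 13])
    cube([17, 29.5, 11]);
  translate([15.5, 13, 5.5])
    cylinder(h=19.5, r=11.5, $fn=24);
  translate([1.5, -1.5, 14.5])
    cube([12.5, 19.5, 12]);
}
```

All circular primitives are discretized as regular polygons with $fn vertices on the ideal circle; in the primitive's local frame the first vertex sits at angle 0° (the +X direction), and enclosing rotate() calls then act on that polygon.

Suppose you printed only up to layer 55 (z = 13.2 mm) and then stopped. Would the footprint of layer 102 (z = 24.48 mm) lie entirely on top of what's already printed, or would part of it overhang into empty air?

part overhangs

Compare the two slices. At z = 13.2: the cube is present — its section is the full 26×4.5 rectangle (area 117.00 mm²); the 17×29.5 cube at (11, 7.5) contributes its full rectangle (area 501.50 mm²); the cylinder at (15.5, 13): section is a regular 24-gon, circumradius r=11.5 (area = (24/2)·11.500²·sin(360°/24) = 410.75 mm²); the cube at (1.5, -1.5) is not intersected at this z (z outside [14.5, 26.5]); Combining (union): the regions partially overlap — summed areas 1029.25 mm² minus the doubly-counted overlap 268.63 mm² gives 760.61 mm² — area = 760.61 mm². At z = 24.48: the cube is absent (z outside [0, 14.5]); the cube at (11, 7.5) is not intersected at this z (z outside [13, 24]); the cylinder at (15.5, 13): section is a regular 24-gon, circumradius r=11.5 (area = (24/2)·11.500²·sin(360°/24) = 410.75 mm²); the 12.5×19.5 cube at (1.5, -1.5) contributes its full rectangle (area 243.75 mm²); Combining (union): the regions partially overlap — summed areas 654.50 mm² minus the doubly-counted overlap 133.36 mm² gives 521.14 mm² — area = 521.14 mm². Checking containment: at z = 24.48 the cross-section extends beyond the z = 13.2 cross-section by about 65.16 mm².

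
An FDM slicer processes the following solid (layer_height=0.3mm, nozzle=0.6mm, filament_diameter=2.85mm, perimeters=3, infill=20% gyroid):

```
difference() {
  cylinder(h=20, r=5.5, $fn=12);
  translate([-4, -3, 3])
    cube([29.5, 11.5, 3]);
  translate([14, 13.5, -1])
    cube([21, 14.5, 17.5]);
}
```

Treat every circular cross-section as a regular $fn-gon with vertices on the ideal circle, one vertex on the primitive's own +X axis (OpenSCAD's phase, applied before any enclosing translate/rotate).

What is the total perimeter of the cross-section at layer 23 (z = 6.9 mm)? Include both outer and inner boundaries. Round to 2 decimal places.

34.16 mm

At z = 6.9 mm: the r=5.5 cylinder contributes a regular 12-gon of circumradius 5.5 (perimeter = 2·12·5.500·sin(180°/12) = 34.16 mm); the cube at (-4, -3) is absent (z outside [3, 6]); the cube at (14, 13.5) (footprint 21×14.5) is included at this height (perimeter 71.00 mm); Subtracting the remaining from the first: starting from the r=5.5 cylinder, the 21×14.5 cube at (14, 13.5) misses the remaining region (no effect) — boundary = 34.16 mm. Overall, the cross-section is a single solid region. Total boundary length (outer) = 34.16 mm.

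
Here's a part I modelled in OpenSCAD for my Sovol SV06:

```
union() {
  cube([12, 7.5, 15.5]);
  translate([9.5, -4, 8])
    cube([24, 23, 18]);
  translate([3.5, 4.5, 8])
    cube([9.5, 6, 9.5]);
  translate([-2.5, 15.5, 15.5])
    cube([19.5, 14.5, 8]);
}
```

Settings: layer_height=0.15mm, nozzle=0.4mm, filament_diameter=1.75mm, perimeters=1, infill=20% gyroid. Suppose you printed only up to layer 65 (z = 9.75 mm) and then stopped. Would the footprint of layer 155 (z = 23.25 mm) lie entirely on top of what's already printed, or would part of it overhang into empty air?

part overhangs

Compare the two slices. At z = 9.75: the cube is present — its section is the full 12×7.5 rectangle (area 90.00 mm²); the 24×23 cube at (9.5, -4) contributes its full rectangle (area 552.00 mm²); the 9.5×6 cube at (3.5, 4.5) contributes its full rectangle (area 57.00 mm²); the cube at (-2.5, 15.5) is not intersected at this z (z outside [15.5, 23.5]); Combining (union): the regions partially overlap — summed areas 699.00 mm² minus the doubly-counted overlap 57.75 mm² gives 641.25 mm² — area = 641.25 mm². At z = 23.25: the cube is absent (z outside [0, 15.5]); the cube at (9.5, -4) is present — its section is the full 24×23 rectangle (area 552.00 mm²); the cube at (3.5, 4.5) does not reach this height (z outside [8, 17.5]); the 19.5×14.5 cube at (-2.5, 15.5) contributes its full rectangle (area 282.75 mm²); Merging all regions: the regions partially overlap — summed areas 834.75 mm² minus the doubly-counted overlap 26.25 mm² gives 808.50 mm² — area = 808.50 mm². Checking containment: at z = 23.25 the cross-section extends beyond the z = 9.75 cross-section by about 256.50 mm².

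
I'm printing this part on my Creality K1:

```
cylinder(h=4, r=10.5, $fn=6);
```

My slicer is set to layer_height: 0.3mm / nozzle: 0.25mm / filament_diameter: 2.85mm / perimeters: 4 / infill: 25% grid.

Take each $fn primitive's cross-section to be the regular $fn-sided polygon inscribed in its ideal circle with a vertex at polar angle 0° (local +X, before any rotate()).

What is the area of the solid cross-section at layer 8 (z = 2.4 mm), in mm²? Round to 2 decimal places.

286.44 mm²

At z = 2.4 mm: the cylinder: section is a regular 6-gon, circumradius r=10.5 (area = (6/2)·10.500²·sin(360°/6) = 286.44 mm²). Overall, the cross-section is a single solid region. Net area = 286.44 mm².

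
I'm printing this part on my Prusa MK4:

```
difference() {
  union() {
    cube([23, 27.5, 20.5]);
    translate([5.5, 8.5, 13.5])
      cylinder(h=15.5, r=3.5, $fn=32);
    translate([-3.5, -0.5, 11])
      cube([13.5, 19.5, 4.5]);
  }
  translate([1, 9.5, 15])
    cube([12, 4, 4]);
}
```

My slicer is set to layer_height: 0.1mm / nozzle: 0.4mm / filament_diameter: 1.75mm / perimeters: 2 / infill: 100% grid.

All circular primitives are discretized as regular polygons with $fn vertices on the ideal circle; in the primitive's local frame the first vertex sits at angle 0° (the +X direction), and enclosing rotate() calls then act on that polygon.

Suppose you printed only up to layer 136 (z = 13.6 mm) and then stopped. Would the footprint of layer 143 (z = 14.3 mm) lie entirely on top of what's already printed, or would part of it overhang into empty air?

Compare the two slices. At z = 13.6: the cube is present — its section is the full 23×27.5 rectangle (area 632.50 mm²); the r=3.5 cylinder at (5.5, 8.5) gives a regular 32-gon of circumradius 3.5 (constant along its height) (area = (32/2)·3.500²·sin(360°/32) = 38.24 mm²); the cube at (-3.5, -0.5) is present — its section is the full 13.5×19.5 rectangle (area 263.25 mm²); Combining (union): the regions partially overlap — summed areas 933.99 mm² minus the doubly-counted overlap 228.24 mm² gives 705.75 mm² — area = 705.75 mm²; the cube at (1, 9.5) does not reach this height (z outside [15, 19]); After the difference (first − rest): none of the subtracted shapes is present at this height, so that combined region is unchanged — area = 705.75 mm². At z = 14.3: the cube is present — its section is the full 23×27.5 rectangle (area 632.50 mm²); the r=3.5 cylinder at (5.5, 8.5) contributes a regular 32-gon of circumradius 3.5 (area = (32/2)·3.500²·sin(360°/32) = 38.24 mm²); the cube at (-3.5, -0.5) is present — its section is the full 13.5×19.5 rectangle (area 263.25 mm²); Merging all regions: the regions partially overlap — summed areas 933.99 mm² minus the doubly-counted overlap 228.24 mm² gives 705.75 mm² — area = 705.75 mm²; the cube at (1, 9.5) does not reach this height (z outside [15, 19]); Subtracting the remaining from the first: none of the subtracted shapes is present at this height, so that combined region is unchanged — area = 705.75 mm². Checking containment: the cross-section at z = 14.3 is a subset of the cross-section at z = 13.6.

entirely on top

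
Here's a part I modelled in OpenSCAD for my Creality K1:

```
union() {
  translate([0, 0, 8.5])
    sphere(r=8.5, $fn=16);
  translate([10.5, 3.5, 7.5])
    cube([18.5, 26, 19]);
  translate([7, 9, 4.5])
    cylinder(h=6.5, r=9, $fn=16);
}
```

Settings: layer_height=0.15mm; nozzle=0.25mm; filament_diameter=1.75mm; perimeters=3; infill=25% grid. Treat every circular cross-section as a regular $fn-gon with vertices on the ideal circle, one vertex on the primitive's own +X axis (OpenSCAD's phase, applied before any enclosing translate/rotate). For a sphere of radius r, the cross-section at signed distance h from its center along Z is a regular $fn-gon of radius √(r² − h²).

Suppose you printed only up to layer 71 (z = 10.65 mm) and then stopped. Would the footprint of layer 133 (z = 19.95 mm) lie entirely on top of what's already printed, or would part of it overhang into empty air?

entirely on top

Compare the two slices. At z = 10.65: the r=8.5 sphere contributes a regular 16-gon of circumradius √(8.5²−2.15²) = 8.224 (area = (16/2)·8.224²·sin(360°/16) = 207.04 mm²); the cube at (10.5, 3.5) (footprint 18.5×26) is included at this height (area 481.00 mm²); the cylinder at (7, 9): section is a regular 16-gon, circumradius r=9 (area = (16/2)·9.000²·sin(360°/16) = 247.98 mm²); Combining (union): the regions partially overlap — summed areas 936.02 mm² minus the doubly-counted overlap 106.76 mm² gives 829.26 mm² — area = 829.26 mm². At z = 19.95: the sphere does not reach this height (|z−center|=11.450 > r=8.5); the cube at (10.5, 3.5) is present — its section is the full 18.5×26 rectangle (area 481.00 mm²); the cylinder at (7, 9) is absent (z outside [4.5, 11]); Combining (union): only the 18.5×26 cube at (10.5, 3.5) is present, so the union is just that shape — area = 481.00 mm². Checking containment: the cross-section at z = 19.95 is a subset of the cross-section at z = 10.65.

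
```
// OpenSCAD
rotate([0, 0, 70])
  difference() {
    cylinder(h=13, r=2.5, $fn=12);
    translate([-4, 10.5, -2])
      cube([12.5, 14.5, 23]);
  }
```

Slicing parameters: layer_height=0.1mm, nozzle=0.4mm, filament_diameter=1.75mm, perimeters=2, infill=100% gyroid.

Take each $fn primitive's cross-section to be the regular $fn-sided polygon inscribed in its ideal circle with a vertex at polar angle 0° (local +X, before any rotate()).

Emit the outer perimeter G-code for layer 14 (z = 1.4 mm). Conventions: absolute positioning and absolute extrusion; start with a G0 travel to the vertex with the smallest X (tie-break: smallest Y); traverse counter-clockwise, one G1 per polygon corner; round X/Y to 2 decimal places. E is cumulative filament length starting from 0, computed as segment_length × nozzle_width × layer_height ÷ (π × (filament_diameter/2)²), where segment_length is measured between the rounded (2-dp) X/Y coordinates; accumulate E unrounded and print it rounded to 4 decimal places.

G0 X-2.46 Y-0.43 Z1.40
G1 X-1.92 Y-1.61 E0.0216
G1 X-0.86 Y-2.35 E0.0431
G1 X0.43 Y-2.46 E0.0646
G1 X1.61 Y-1.92 E0.0862
G1 X2.35 Y-0.86 E0.1077
G1 X2.46 Y0.43 E0.1292
G1 X1.92 Y1.61 E0.1508
G1 X0.86 Y2.35 E0.1723
G1 X-0.43 Y2.46 E0.1938
G1 X-1.61 Y1.92 E0.2154
G1 X-2.35 Y0.86 E0.2369
G1 X-2.46 Y-0.43 E0.2584

At z = 1.4 mm: the cylinder: section is a regular 12-gon, circumradius r=2.5; the 12.5×14.5 cube at (-4, 10.5) contributes its full rectangle; After the difference (first − rest): starting from the r=2.5 cylinder, the 12.5×14.5 cube at (-4, 10.5) misses the remaining region (no effect) — 1 connected region; (whole slice rotated 70° about Z — lengths, areas and connectivity unchanged). The outline is a single polygon with 12 vertices. Extrusion per mm of travel: 0.4 × 0.1 / (π × 0.875²) = 0.016630. Accumulating E over each segment gives final E = 0.2584.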